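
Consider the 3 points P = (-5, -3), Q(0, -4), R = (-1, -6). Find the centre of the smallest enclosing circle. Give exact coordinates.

(-57/22, -87/22)

Side lengths²: PQ² = 26, PR² = 25, QR² = 5.
Since PQ² = 26 < 25 + 5 = 30, the triangle is acute, so the smallest enclosing circle is the circumcircle.
Circumcentre = (-57/22, -87/22), r² = 1625/242.
Centre = (-57/22, -87/22).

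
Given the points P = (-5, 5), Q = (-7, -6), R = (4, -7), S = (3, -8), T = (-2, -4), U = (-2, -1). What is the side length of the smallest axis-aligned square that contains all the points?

13

The bounding box has width 11 and height 13.
An axis-aligned square enclosing the set must have side ≥ max(width, height).
So the minimum side is max(11, 13) = 13.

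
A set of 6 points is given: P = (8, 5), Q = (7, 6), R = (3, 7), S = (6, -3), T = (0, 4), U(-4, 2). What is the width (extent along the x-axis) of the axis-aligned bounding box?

max x = 8, min x = -4, so width = 12.

12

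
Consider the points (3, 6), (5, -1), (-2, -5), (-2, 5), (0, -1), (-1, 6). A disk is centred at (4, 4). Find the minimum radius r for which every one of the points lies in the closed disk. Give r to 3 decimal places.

The required radius is the distance from (4, 4) to the farthest point.
Squared distances: 5, 26, 117, 37, 41, 29.
Maximum is 117, attained at (-2, -5).
r = √117 ≈ 10.817.

10.817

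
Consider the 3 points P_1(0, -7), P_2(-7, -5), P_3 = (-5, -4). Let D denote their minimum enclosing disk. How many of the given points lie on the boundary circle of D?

2

Side lengths²: P_1P_2² = 53, P_1P_3² = 34, P_2P_3² = 5.
Since P_1P_2² = 53 ≥ 34 + 5 = 39, the angle opposite P_1P_2 is not acute, so the smallest enclosing circle has P_1P_2 as diameter.
Centre = midpoint of P_1P_2 = (-3.5, -6), r² = 53/4 = 13.25.
The points at distance exactly r from the centre are P_1, P_2 — 2 points.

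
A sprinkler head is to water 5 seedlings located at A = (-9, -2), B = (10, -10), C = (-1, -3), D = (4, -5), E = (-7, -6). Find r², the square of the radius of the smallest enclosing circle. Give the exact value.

The farthest pair is A–B with squared distance 425. The circle on this segment as diameter has centre (0.5, -6) and r² = 425/4 = 106.25.
Check C: distance² to centre = 11.25 ≤ 106.25, so it lies inside.
All remaining points lie in this disk, and no smaller disk contains both endpoints, so this is the minimum enclosing circle.

106.25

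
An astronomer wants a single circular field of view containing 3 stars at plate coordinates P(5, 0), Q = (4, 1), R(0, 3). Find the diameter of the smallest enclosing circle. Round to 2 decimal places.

Side lengths²: PQ² = 2, PR² = 34, QR² = 20.
Since PR² = 34 ≥ 20 + 2 = 22, the angle opposite PR is not acute, so the smallest enclosing circle has PR as diameter.
Centre = midpoint of PR = (2.5, 1.5), r² = 34/4 = 8.5.
Diameter = 2r = 2√(8.5) ≈ 5.83.

5.83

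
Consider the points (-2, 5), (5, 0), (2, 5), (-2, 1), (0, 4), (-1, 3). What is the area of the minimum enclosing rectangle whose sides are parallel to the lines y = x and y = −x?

In coordinates u = x + y, v = x − y the rectangle is axis-aligned; the map (x,y)→(u,v) scales areas by 2.
u-values: 3, 5, 7, -1, 4, 2; range = 7 − (-1) = 8.
v-values: -7, 5, -3, -3, -4, -4; range = 5 − (-7) = 12.
Area = (8 × 12) / 2 = 48.

48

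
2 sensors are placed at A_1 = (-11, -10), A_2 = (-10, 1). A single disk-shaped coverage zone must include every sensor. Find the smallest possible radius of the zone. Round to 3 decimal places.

5.523

The smallest circle enclosing two points has them as diameter endpoints.
Centre = midpoint = (-10.5, -4.5); r² = |A_1A_2|²/4 = 122/4 = 30.5.
r = √(30.5) ≈ 5.523.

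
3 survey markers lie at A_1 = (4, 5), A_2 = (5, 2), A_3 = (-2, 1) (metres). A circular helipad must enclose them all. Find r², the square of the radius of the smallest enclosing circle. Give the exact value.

Side lengths²: A_1A_2² = 10, A_1A_3² = 52, A_2A_3² = 50.
Since A_1A_3² = 52 < 50 + 10 = 60, the triangle is acute, so the smallest enclosing circle is the circumcircle.
Circumcentre = (15/11, 27/11), r² = 1625/121.

1625/121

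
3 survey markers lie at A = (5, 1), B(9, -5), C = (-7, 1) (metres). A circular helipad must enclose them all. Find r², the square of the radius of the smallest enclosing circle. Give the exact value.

Side lengths²: AB² = 52, AC² = 144, BC² = 292.
Since BC² = 292 ≥ 144 + 52 = 196, the angle opposite BC is not acute, so the smallest enclosing circle has BC as diameter.
Centre = midpoint of BC = (1, -2), r² = 292/4 = 73.

73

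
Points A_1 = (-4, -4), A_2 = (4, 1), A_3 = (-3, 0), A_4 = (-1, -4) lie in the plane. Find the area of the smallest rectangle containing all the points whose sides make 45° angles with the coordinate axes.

In coordinates u = x + y, v = x − y the rectangle is axis-aligned; the map (x,y)→(u,v) scales areas by 2.
u-values: -8, 5, -3, -5; range = 5 − (-8) = 13.
v-values: 0, 3, -3, 3; range = 3 − (-3) = 6.
Area = (13 × 6) / 2 = 39.

39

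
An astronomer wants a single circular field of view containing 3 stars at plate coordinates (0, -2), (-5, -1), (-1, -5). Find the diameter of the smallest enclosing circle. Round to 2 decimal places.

Call the three points A, B, C in the order given.
Side lengths²: AB² = 26, AC² = 10, BC² = 32.
Since BC² = 32 < 26 + 10 = 36, the triangle is acute, so the smallest enclosing circle is the circumcircle.
Circumcentre = (-2.75, -2.75), r² = 8.125.
Diameter = 2r = 2√(8.125) ≈ 5.70.

5.70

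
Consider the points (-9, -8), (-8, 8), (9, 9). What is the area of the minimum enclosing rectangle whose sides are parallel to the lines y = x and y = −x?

In coordinates u = x + y, v = x − y the rectangle is axis-aligned; the map (x,y)→(u,v) scales areas by 2.
u-values: -17, 0, 18; range = 18 − (-17) = 35.
v-values: -1, -16, 0; range = 0 − (-16) = 16.
Area = (35 × 16) / 2 = 280.

280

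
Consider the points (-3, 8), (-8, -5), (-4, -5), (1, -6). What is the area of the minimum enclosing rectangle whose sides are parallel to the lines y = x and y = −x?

In coordinates u = x + y, v = x − y the rectangle is axis-aligned; the map (x,y)→(u,v) scales areas by 2.
u-values: 5, -13, -9, -5; range = 5 − (-13) = 18.
v-values: -11, -3, 1, 7; range = 7 − (-11) = 18.
Area = (18 × 18) / 2 = 162.

162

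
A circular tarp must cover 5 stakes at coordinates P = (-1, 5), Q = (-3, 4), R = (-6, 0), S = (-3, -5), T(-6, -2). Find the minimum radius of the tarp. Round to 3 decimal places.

5.099

The minimum enclosing circle of a finite set is fixed by two of the points (as a diameter) or three (as a circumcircle).
The farthest pair is P–S with squared distance 104. The circle on this segment as diameter has centre (-2, 0) and r² = 104/4 = 26.
Check Q: distance² to centre = 17 ≤ 26, so it lies inside.
All remaining points lie in this disk, and no smaller disk contains both endpoints, so this is the minimum enclosing circle.
r = √26 ≈ 5.099.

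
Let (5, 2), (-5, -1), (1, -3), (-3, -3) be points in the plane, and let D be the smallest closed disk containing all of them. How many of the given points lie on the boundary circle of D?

A smallest enclosing disk is always determined by at most three of the input points on its boundary.
The farthest pair is (5, 2)–(-5, -1) with squared distance 109. The circle on this segment as diameter has centre (0, 0.5) and r² = 109/4 = 27.25.
Check (1, -3): distance² to centre = 13.25 ≤ 27.25, so it lies inside.
All remaining points lie in this disk, and no smaller disk contains both endpoints, so this is the minimum enclosing circle.
The points at distance exactly r from the centre are (5, 2), (-5, -1) — 2 points.

2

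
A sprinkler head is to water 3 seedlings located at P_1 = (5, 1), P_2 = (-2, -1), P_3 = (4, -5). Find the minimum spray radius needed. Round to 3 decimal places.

3.992

Side lengths²: P_1P_2² = 53, P_1P_3² = 37, P_2P_3² = 52.
Since P_1P_2² = 53 < 52 + 37 = 89, the triangle is acute, so the smallest enclosing circle is the circumcircle.
Circumcentre = (1.95, -1.575), r² = 15.933125.
r = √(15.933125) ≈ 3.992.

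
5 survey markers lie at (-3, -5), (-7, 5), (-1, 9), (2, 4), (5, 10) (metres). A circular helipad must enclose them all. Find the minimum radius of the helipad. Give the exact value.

A smallest enclosing disk is always determined by at most three of the input points on its boundary.
The farthest pair is (-3, -5)–(5, 10) with squared distance 289. The circle on this segment as diameter has centre (1, 2.5) and r² = 289/4 = 72.25.
Check (-7, 5): distance² to centre = 70.25 ≤ 72.25, so it lies inside.
All remaining points lie in this disk, and no smaller disk contains both endpoints, so this is the minimum enclosing circle.
r = √(72.25) = 8.5.

8.5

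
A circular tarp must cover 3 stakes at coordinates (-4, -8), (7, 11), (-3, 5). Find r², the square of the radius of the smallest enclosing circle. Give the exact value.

120.5

Call the three points A, B, C in the order given.
Side lengths²: AB² = 482, AC² = 170, BC² = 136.
Since AB² = 482 ≥ 170 + 136 = 306, the angle opposite AB is not acute, so the smallest enclosing circle has AB as diameter.
Centre = midpoint of AB = (1.5, 1.5), r² = 482/4 = 120.5.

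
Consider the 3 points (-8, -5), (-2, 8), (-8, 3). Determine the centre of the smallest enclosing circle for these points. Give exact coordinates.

Call the three points A, B, C in the order given.
Side lengths²: AB² = 205, AC² = 64, BC² = 61.
Since AB² = 205 ≥ 64 + 61 = 125, the angle opposite AB is not acute, so the smallest enclosing circle has AB as diameter.
Centre = midpoint of AB = (-5, 1.5), r² = 205/4 = 51.25.
Centre = (-5, 1.5).

(-5, 1.5)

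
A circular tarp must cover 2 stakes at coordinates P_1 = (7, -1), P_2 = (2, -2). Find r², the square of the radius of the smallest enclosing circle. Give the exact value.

6.5

The smallest circle enclosing two points has them as diameter endpoints.
Centre = midpoint = (4.5, -1.5); r² = |P_1P_2|²/4 = 26/4 = 6.5.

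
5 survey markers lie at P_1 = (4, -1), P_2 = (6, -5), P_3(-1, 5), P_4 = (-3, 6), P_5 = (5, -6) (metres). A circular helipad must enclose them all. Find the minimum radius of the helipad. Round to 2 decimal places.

7.21

By Welzl's lemma the MEC is supported by two points (diametrically opposite) or three points (on a circumcircle).
The farthest pair is P_4–P_5 with squared distance 208. The circle on this segment as diameter has centre (1, 0) and r² = 208/4 = 52.
Check P_1: distance² to centre = 10 ≤ 52, so it lies inside.
All remaining points lie in this disk, and no smaller disk contains both endpoints, so this is the minimum enclosing circle.
r = √52 ≈ 7.21.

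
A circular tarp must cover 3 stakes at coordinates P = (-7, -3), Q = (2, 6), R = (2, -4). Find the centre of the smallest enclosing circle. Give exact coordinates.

Side lengths²: PQ² = 162, PR² = 82, QR² = 100.
Since PQ² = 162 < 100 + 82 = 182, the triangle is acute, so the smallest enclosing circle is the circumcircle.
Circumcentre = (-2, 1), r² = 41.
Centre = (-2, 1).

(-2, 1)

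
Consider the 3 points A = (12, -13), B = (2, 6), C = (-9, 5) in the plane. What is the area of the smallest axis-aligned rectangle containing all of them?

x ranges over [-9, 12], width 21.
y ranges over [-13, 6], height 19.
Area = 21 × 19 = 399.

399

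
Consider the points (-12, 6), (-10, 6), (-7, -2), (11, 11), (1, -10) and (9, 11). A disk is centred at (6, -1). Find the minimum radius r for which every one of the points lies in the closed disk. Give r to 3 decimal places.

19.313

The required radius is the distance from (6, -1) to the farthest point.
Squared distances: 373, 305, 170, 169, 106, 153.
Maximum is 373, attained at (-12, 6).
r = √373 ≈ 19.313.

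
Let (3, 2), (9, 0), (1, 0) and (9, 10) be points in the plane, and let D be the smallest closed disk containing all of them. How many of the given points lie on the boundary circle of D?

By Welzl's lemma the MEC is supported by two points (diametrically opposite) or three points (on a circumcircle).
The farthest pair is (1, 0)–(9, 10) with squared distance 164. The circle on this segment as diameter has centre (5, 5) and r² = 164/4 = 41.
Check (3, 2): distance² to centre = 13 ≤ 41, so it lies inside.
All remaining points lie in this disk, and no smaller disk contains both endpoints, so this is the minimum enclosing circle.
The points at distance exactly r from the centre are (9, 0), (1, 0), (9, 10) — 3 points.

3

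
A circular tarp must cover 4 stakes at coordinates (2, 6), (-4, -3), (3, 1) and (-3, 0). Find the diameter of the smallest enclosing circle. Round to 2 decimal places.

10.82

The minimum enclosing circle of a finite set is fixed by two of the points (as a diameter) or three (as a circumcircle).
The farthest pair is (2, 6)–(-4, -3) with squared distance 117. The circle on this segment as diameter has centre (-1, 1.5) and r² = 117/4 = 29.25.
Check (3, 1): distance² to centre = 16.25 ≤ 29.25, so it lies inside.
All remaining points lie in this disk, and no smaller disk contains both endpoints, so this is the minimum enclosing circle.
Diameter = 2r = 2√(29.25) ≈ 10.82.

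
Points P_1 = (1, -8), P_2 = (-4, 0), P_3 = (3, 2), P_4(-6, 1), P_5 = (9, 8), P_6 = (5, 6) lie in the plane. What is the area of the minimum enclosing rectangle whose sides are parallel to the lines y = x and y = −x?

In coordinates u = x + y, v = x − y the rectangle is axis-aligned; the map (x,y)→(u,v) scales areas by 2.
u-values: -7, -4, 5, -5, 17, 11; range = 17 − (-7) = 24.
v-values: 9, -4, 1, -7, 1, -1; range = 9 − (-7) = 16.
Area = (24 × 16) / 2 = 192.

192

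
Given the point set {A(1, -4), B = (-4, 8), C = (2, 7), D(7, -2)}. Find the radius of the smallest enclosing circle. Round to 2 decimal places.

7.43

By Welzl's lemma the MEC is supported by two points (diametrically opposite) or three points (on a circumcircle).
The farthest pair is B–D with squared distance 221. The circle on this segment as diameter has centre (1.5, 3) and r² = 221/4 = 55.25.
Check A: distance² to centre = 49.25 ≤ 55.25, so it lies inside.
All remaining points lie in this disk, and no smaller disk contains both endpoints, so this is the minimum enclosing circle.
r = √(55.25) ≈ 7.43.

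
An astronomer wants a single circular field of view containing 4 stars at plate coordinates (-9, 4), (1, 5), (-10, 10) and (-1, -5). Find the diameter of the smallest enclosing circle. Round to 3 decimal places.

17.493

By Welzl's lemma the MEC is supported by two points (diametrically opposite) or three points (on a circumcircle).
The farthest pair is (-10, 10)–(-1, -5) with squared distance 306. The circle on this segment as diameter has centre (-5.5, 2.5) and r² = 306/4 = 76.5.
Check (-9, 4): distance² to centre = 14.5 ≤ 76.5, so it lies inside.
All remaining points lie in this disk, and no smaller disk contains both endpoints, so this is the minimum enclosing circle.
Diameter = 2r = 2√(76.5) ≈ 17.493.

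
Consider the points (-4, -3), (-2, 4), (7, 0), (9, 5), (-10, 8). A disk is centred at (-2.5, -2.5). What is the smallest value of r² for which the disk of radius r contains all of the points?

The required radius is the distance from (-2.5, -2.5) to the farthest point.
Squared distances: 2.5, 42.5, 96.5, 188.5, 166.5.
Maximum is 188.5, attained at (9, 5).

188.5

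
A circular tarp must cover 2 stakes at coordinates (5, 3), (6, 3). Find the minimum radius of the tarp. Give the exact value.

0.5

The smallest circle enclosing two points has them as diameter endpoints.
Centre = midpoint = (5.5, 3); r² = |(5, 3)−(6, 3)|²/4 = 1/4 = 0.25.
r = √(0.25) = 0.5.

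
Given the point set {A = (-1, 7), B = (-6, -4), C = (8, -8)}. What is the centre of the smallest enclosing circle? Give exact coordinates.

Side lengths²: AB² = 146, AC² = 306, BC² = 212.
Since AC² = 306 < 212 + 146 = 358, the triangle is acute, so the smallest enclosing circle is the circumcircle.
Circumcentre = (69/29, -34/29), r² = 65773/841.
Centre = (69/29, -34/29).

(69/29, -34/29)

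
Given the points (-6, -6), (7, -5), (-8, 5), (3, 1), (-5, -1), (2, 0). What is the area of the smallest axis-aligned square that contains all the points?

The bounding box has width 15 and height 11.
An axis-aligned square enclosing the set must have side ≥ max(width, height).
So the minimum side is max(15, 11) = 15.
Area = 15² = 225.

225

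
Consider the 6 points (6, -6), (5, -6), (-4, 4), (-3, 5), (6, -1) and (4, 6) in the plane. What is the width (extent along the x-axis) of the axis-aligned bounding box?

10

max x = 6, min x = -4, so width = 10.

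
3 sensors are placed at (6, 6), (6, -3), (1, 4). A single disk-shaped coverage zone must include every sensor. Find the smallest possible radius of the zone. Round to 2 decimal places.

Call the three points A, B, C in the order given.
Side lengths²: AB² = 81, AC² = 29, BC² = 74.
Since AB² = 81 < 74 + 29 = 103, the triangle is acute, so the smallest enclosing circle is the circumcircle.
Circumcentre = (4.9, 1.5), r² = 21.46.
r = √(21.46) ≈ 4.63.

4.63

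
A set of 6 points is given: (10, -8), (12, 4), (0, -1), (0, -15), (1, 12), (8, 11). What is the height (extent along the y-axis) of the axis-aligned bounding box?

27

max y = 12, min y = -15, so height = 27.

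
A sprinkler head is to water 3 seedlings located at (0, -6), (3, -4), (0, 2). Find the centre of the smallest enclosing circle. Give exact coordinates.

Call the three points A, B, C in the order given.
Side lengths²: AB² = 13, AC² = 64, BC² = 45.
Since AC² = 64 ≥ 45 + 13 = 58, the angle opposite AC is not acute, so the smallest enclosing circle has AC as diameter.
Centre = midpoint of AC = (0, -2), r² = 64/4 = 16.
Centre = (0, -2).

(0, -2)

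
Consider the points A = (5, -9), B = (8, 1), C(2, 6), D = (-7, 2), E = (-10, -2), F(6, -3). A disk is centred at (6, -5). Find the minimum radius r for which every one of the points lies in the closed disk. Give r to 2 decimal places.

16.28

The required radius is the distance from (6, -5) to the farthest point.
Squared distances: 17, 40, 137, 218, 265, 4.
Maximum is 265, attained at E.
r = √265 ≈ 16.28.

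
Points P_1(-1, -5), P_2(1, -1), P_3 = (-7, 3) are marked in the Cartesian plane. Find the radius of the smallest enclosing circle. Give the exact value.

Side lengths²: P_1P_2² = 20, P_1P_3² = 100, P_2P_3² = 80.
Since P_1P_3² = 100 ≥ 80 + 20 = 100, the angle opposite P_1P_3 is not acute, so the smallest enclosing circle has P_1P_3 as diameter.
Centre = midpoint of P_1P_3 = (-4, -1), r² = 100/4 = 25.
r = √25 = 5.

5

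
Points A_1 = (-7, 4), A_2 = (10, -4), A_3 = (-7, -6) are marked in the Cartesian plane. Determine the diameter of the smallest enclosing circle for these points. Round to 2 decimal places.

Side lengths²: A_1A_2² = 353, A_1A_3² = 100, A_2A_3² = 293.
Since A_1A_2² = 353 < 293 + 100 = 393, the triangle is acute, so the smallest enclosing circle is the circumcircle.
Circumcentre = (35/34, -1), r² = 103429/1156.
Diameter = 2r = 2√(103429/1156) ≈ 18.92.

18.92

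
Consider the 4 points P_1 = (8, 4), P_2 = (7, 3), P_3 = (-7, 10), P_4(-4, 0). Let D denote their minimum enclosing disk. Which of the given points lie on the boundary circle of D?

The minimum enclosing circle of a finite set is fixed by two of the points (as a diameter) or three (as a circumcircle).
The minimum enclosing circle is determined by three boundary points: P_1, P_3, P_4.
Their circumcentre is (9/22, 149/22) with r² = 15805/242.
The farthest remaining point P_2 is at distance² 13957/242 ≤ 15805/242.
The points at distance exactly r from the centre are P_1, P_3, P_4 — 3 points.

P_1, P_3, P_4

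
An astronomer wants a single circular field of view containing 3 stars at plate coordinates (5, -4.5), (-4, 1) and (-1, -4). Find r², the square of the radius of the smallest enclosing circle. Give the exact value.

27.8125

Call the three points A, B, C in the order given.
Side lengths²: AB² = 111.25, AC² = 36.25, BC² = 34.
Since AB² = 111.25 ≥ 36.25 + 34 = 70.25, the angle opposite AB is not acute, so the smallest enclosing circle has AB as diameter.
Centre = midpoint of AB = (0.5, -1.75), r² = 111.25/4 = 27.8125.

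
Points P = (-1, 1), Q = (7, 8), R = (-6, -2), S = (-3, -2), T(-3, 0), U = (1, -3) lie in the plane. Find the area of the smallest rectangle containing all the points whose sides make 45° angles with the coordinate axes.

In coordinates u = x + y, v = x − y the rectangle is axis-aligned; the map (x,y)→(u,v) scales areas by 2.
u-values: 0, 15, -8, -5, -3, -2; range = 15 − (-8) = 23.
v-values: -2, -1, -4, -1, -3, 4; range = 4 − (-4) = 8.
Area = (23 × 8) / 2 = 92.

92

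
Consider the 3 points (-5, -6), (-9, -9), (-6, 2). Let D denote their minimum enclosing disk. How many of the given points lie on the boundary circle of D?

Call the three points A, B, C in the order given.
Side lengths²: AB² = 25, AC² = 65, BC² = 130.
Since BC² = 130 ≥ 65 + 25 = 90, the angle opposite BC is not acute, so the smallest enclosing circle has BC as diameter.
Centre = midpoint of BC = (-7.5, -3.5), r² = 130/4 = 32.5.
The points at distance exactly r from the centre are (-9, -9), (-6, 2) — 2 points.

2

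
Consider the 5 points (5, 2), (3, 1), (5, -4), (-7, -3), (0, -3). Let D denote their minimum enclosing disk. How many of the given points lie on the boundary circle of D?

The minimum enclosing circle is determined by three boundary points: (5, 2), (5, -4), (-7, -3).
Their circumcentre is (-19/24, -1) with r² = 24505/576.
The farthest remaining point (3, 1) is at distance² 10585/576 ≤ 24505/576.
The points at distance exactly r from the centre are (5, 2), (5, -4), (-7, -3) — 3 points.

3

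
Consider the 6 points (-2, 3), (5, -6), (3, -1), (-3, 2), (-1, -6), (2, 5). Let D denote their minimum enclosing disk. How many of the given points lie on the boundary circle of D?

3

The minimum enclosing circle is determined by three boundary points: (5, -6), (-1, -6), (2, 5).
Their circumcentre is (2, -10/11) with r² = 4225/121.
The farthest remaining point (-3, 2) is at distance² 4049/121 ≤ 4225/121.
The points at distance exactly r from the centre are (5, -6), (-1, -6), (2, 5) — 3 points.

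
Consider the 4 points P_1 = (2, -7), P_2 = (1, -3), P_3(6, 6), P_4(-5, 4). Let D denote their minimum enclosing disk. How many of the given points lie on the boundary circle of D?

3

The minimum enclosing circle of a finite set is fixed by two of the points (as a diameter) or three (as a circumcircle).
The minimum enclosing circle is determined by three boundary points: P_1, P_3, P_4.
Their circumcentre is (73/54, 17/54) with r² = 78625/1458.
The farthest remaining point P_2 is at distance² 16201/1458 ≤ 78625/1458.
The points at distance exactly r from the centre are P_1, P_3, P_4 — 3 points.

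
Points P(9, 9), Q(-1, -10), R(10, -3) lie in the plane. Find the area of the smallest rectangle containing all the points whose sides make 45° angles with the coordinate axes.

188.5

In coordinates u = x + y, v = x − y the rectangle is axis-aligned; the map (x,y)→(u,v) scales areas by 2.
u-values: 18, -11, 7; range = 18 − (-11) = 29.
v-values: 0, 9, 13; range = 13 − 0 = 13.
Area = (29 × 13) / 2 = 188.5.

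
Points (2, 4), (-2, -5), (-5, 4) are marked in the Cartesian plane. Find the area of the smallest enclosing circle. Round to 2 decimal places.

84.65

Call the three points A, B, C in the order given.
Side lengths²: AB² = 97, AC² = 49, BC² = 90.
Since AB² = 97 < 90 + 49 = 139, the triangle is acute, so the smallest enclosing circle is the circumcircle.
Circumcentre = (-1.5, 1/6), r² = 485/18.
Area = π·r² = π·485/18 ≈ 84.65.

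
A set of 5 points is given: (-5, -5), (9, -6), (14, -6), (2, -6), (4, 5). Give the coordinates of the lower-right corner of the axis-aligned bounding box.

(14, -6)

x-range [-5, 14], y-range [-6, 5].
The lower-right corner is (14, -6).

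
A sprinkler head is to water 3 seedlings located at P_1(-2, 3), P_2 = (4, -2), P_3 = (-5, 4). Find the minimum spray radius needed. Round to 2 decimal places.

Side lengths²: P_1P_2² = 61, P_1P_3² = 10, P_2P_3² = 117.
Since P_2P_3² = 117 ≥ 61 + 10 = 71, the angle opposite P_2P_3 is not acute, so the smallest enclosing circle has P_2P_3 as diameter.
Centre = midpoint of P_2P_3 = (-0.5, 1), r² = 117/4 = 29.25.
r = √(29.25) ≈ 5.41.

5.41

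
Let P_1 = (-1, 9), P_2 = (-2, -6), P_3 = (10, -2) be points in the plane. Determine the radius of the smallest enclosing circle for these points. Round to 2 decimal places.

8.40

Side lengths²: P_1P_2² = 226, P_1P_3² = 242, P_2P_3² = 160.
Since P_1P_3² = 242 < 226 + 160 = 386, the triangle is acute, so the smallest enclosing circle is the circumcircle.
Circumcentre = (2.25, 1.25), r² = 70.625.
r = √(70.625) ≈ 8.40.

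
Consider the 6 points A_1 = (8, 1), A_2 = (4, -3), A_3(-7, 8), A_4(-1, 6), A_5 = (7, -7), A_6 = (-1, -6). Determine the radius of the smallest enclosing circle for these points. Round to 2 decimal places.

10.26

The farthest pair is A_3–A_5 with squared distance 421. The circle on this segment as diameter has centre (0, 0.5) and r² = 421/4 = 105.25.
Check A_1: distance² to centre = 64.25 ≤ 105.25, so it lies inside.
All remaining points lie in this disk, and no smaller disk contains both endpoints, so this is the minimum enclosing circle.
r = √(105.25) ≈ 10.26.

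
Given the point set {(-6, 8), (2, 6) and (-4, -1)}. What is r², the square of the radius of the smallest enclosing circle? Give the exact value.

Call the three points A, B, C in the order given.
Side lengths²: AB² = 68, AC² = 85, BC² = 85.
Since BC² = 85 < 85 + 68 = 153, the triangle is acute, so the smallest enclosing circle is the circumcircle.
Circumcentre = (-2.75, 4), r² = 26.5625.

26.5625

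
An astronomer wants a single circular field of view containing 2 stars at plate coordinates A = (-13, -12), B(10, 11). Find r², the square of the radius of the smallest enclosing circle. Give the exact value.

264.5

The smallest circle enclosing two points has them as diameter endpoints.
Centre = midpoint = (-1.5, -0.5); r² = |AB|²/4 = 1058/4 = 264.5.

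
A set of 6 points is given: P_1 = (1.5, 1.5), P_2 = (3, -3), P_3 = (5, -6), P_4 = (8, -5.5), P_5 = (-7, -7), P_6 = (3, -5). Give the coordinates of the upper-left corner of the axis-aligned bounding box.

(-7, 1.5)

x-range [-7, 8], y-range [-7, 1.5].
The upper-left corner is (-7, 1.5).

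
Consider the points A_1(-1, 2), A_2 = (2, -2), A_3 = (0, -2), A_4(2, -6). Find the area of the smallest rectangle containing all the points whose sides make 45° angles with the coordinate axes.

In coordinates u = x + y, v = x − y the rectangle is axis-aligned; the map (x,y)→(u,v) scales areas by 2.
u-values: 1, 0, -2, -4; range = 1 − (-4) = 5.
v-values: -3, 4, 2, 8; range = 8 − (-3) = 11.
Area = (5 × 11) / 2 = 27.5.

27.5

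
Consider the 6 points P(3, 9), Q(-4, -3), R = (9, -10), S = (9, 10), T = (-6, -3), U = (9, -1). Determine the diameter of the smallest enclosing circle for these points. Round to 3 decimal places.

21.904

The minimum enclosing circle of a finite set is fixed by two of the points (as a diameter) or three (as a circumcircle).
The minimum enclosing circle is determined by three boundary points: R, S, T.
Their circumcentre is (68/15, 0) with r² = 26989/225.
The farthest remaining point P is at distance² 18754/225 ≤ 26989/225.
Diameter = 2r = 2√(26989/225) ≈ 21.904.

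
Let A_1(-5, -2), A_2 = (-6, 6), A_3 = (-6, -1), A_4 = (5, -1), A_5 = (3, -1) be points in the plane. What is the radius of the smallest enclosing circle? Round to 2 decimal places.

6.52

A smallest enclosing disk is always determined by at most three of the input points on its boundary.
The farthest pair is A_2–A_4 with squared distance 170. The circle on this segment as diameter has centre (-0.5, 2.5) and r² = 170/4 = 42.5.
Check A_1: distance² to centre = 40.5 ≤ 42.5, so it lies inside.
All remaining points lie in this disk, and no smaller disk contains both endpoints, so this is the minimum enclosing circle.
r = √(42.5) ≈ 6.52.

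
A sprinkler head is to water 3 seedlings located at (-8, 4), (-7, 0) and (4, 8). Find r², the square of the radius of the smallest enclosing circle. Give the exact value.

Call the three points A, B, C in the order given.
Side lengths²: AB² = 17, AC² = 160, BC² = 185.
Since BC² = 185 ≥ 160 + 17 = 177, the angle opposite BC is not acute, so the smallest enclosing circle has BC as diameter.
Centre = midpoint of BC = (-1.5, 4), r² = 185/4 = 46.25.

46.25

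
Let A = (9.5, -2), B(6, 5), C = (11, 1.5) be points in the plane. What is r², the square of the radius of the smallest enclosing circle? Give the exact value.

15.3125

Side lengths²: AB² = 61.25, AC² = 14.5, BC² = 37.25.
Since AB² = 61.25 ≥ 37.25 + 14.5 = 51.75, the angle opposite AB is not acute, so the smallest enclosing circle has AB as diameter.
Centre = midpoint of AB = (7.75, 1.5), r² = 61.25/4 = 15.3125.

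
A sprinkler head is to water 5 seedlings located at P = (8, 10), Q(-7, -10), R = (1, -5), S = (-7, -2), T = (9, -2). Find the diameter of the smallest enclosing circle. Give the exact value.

25

The farthest pair is P–Q with squared distance 625. The circle on this segment as diameter has centre (0.5, 0) and r² = 625/4 = 156.25.
Check R: distance² to centre = 25.25 ≤ 156.25, so it lies inside.
All remaining points lie in this disk, and no smaller disk contains both endpoints, so this is the minimum enclosing circle.
Diameter = 2r = 2√(156.25) = 25.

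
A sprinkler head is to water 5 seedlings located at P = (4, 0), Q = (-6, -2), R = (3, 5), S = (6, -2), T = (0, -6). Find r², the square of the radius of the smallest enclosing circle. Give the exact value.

A smallest enclosing disk is always determined by at most three of the input points on its boundary.
The minimum enclosing circle is determined by three boundary points: Q, R, S.
Their circumcentre is (0, -3/7) with r² = 1885/49.
The farthest remaining point T is at distance² 1521/49 ≤ 1885/49.

1885/49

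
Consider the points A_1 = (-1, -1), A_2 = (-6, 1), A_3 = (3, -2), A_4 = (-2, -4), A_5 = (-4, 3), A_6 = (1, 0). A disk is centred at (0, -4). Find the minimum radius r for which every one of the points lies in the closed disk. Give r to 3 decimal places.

8.062

The required radius is the distance from (0, -4) to the farthest point.
Squared distances: 10, 61, 13, 4, 65, 17.
Maximum is 65, attained at A_5.
r = √65 ≈ 8.062.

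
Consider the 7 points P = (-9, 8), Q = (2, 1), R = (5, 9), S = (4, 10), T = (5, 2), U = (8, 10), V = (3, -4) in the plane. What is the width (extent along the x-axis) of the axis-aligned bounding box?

max x = 8, min x = -9, so width = 17.

17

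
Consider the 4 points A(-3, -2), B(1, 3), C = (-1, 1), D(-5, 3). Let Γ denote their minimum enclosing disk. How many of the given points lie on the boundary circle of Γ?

3

A smallest enclosing disk is always determined by at most three of the input points on its boundary.
The minimum enclosing circle is determined by three boundary points: A, B, D.
Their circumcentre is (-2, 1.3) with r² = 11.89.
The farthest remaining point C is at distance² 1.09 ≤ 11.89.
The points at distance exactly r from the centre are A, B, D — 3 points.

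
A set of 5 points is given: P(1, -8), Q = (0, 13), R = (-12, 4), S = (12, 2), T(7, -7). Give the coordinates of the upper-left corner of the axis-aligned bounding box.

(-12, 13)

x-range [-12, 12], y-range [-8, 13].
The upper-left corner is (-12, 13).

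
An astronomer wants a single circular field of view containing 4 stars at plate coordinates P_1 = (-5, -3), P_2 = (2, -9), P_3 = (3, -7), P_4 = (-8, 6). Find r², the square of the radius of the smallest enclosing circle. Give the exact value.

The farthest pair is P_2–P_4 with squared distance 325. The circle on this segment as diameter has centre (-3, -1.5) and r² = 325/4 = 81.25.
Check P_1: distance² to centre = 6.25 ≤ 81.25, so it lies inside.
All remaining points lie in this disk, and no smaller disk contains both endpoints, so this is the minimum enclosing circle.

81.25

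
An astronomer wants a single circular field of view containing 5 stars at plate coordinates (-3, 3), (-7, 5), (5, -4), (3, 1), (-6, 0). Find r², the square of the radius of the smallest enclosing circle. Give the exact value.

56.25

By Welzl's lemma the MEC is supported by two points (diametrically opposite) or three points (on a circumcircle).
The farthest pair is (-7, 5)–(5, -4) with squared distance 225. The circle on this segment as diameter has centre (-1, 0.5) and r² = 225/4 = 56.25.
Check (-3, 3): distance² to centre = 10.25 ≤ 56.25, so it lies inside.
All remaining points lie in this disk, and no smaller disk contains both endpoints, so this is the minimum enclosing circle.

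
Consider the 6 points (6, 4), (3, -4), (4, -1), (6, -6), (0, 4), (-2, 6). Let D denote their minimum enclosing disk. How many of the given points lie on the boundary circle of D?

2

By Welzl's lemma the MEC is supported by two points (diametrically opposite) or three points (on a circumcircle).
The farthest pair is (6, -6)–(-2, 6) with squared distance 208. The circle on this segment as diameter has centre (2, 0) and r² = 208/4 = 52.
Check (6, 4): distance² to centre = 32 ≤ 52, so it lies inside.
All remaining points lie in this disk, and no smaller disk contains both endpoints, so this is the minimum enclosing circle.
The points at distance exactly r from the centre are (6, -6), (-2, 6) — 2 points.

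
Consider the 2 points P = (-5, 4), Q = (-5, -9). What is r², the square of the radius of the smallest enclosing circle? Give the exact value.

42.25

The smallest circle enclosing two points has them as diameter endpoints.
Centre = midpoint = (-5, -2.5); r² = |PQ|²/4 = 169/4 = 42.25.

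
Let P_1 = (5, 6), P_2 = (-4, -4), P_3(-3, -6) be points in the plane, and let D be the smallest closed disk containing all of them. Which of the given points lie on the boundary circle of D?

Side lengths²: P_1P_2² = 181, P_1P_3² = 208, P_2P_3² = 5.
Since P_1P_3² = 208 ≥ 181 + 5 = 186, the angle opposite P_1P_3 is not acute, so the smallest enclosing circle has P_1P_3 as diameter.
Centre = midpoint of P_1P_3 = (1, 0), r² = 208/4 = 52.
The points at distance exactly r from the centre are P_1, P_3 — 2 points.

P_1, P_3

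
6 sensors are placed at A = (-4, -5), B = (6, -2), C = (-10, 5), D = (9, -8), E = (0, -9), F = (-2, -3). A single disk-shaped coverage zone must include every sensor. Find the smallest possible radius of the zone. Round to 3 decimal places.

By Welzl's lemma the MEC is supported by two points (diametrically opposite) or three points (on a circumcircle).
The farthest pair is C–D with squared distance 530. The circle on this segment as diameter has centre (-0.5, -1.5) and r² = 530/4 = 132.5.
Check A: distance² to centre = 24.5 ≤ 132.5, so it lies inside.
All remaining points lie in this disk, and no smaller disk contains both endpoints, so this is the minimum enclosing circle.
r = √(132.5) ≈ 11.511.

11.511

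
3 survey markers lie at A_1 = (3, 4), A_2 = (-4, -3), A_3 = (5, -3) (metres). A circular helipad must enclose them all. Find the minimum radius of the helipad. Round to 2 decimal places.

5.15

Side lengths²: A_1A_2² = 98, A_1A_3² = 53, A_2A_3² = 81.
Since A_1A_2² = 98 < 81 + 53 = 134, the triangle is acute, so the smallest enclosing circle is the circumcircle.
Circumcentre = (0.5, -0.5), r² = 26.5.
r = √(26.5) ≈ 5.15.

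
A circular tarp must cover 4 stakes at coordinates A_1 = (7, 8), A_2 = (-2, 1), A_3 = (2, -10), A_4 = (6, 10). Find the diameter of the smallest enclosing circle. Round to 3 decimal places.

The minimum enclosing circle of a finite set is fixed by two of the points (as a diameter) or three (as a circumcircle).
The farthest pair is A_3–A_4 with squared distance 416. The circle on this segment as diameter has centre (4, 0) and r² = 416/4 = 104.
Check A_1: distance² to centre = 73 ≤ 104, so it lies inside.
All remaining points lie in this disk, and no smaller disk contains both endpoints, so this is the minimum enclosing circle.
Diameter = 2r = 2√104 ≈ 20.396.

20.396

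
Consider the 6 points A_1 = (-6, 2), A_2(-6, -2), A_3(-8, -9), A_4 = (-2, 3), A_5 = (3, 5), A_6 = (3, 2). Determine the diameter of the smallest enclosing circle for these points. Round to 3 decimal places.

The minimum enclosing circle of a finite set is fixed by two of the points (as a diameter) or three (as a circumcircle).
The farthest pair is A_3–A_5 with squared distance 317. The circle on this segment as diameter has centre (-2.5, -2) and r² = 317/4 = 79.25.
Check A_1: distance² to centre = 28.25 ≤ 79.25, so it lies inside.
All remaining points lie in this disk, and no smaller disk contains both endpoints, so this is the minimum enclosing circle.
Diameter = 2r = 2√(79.25) ≈ 17.804.

17.804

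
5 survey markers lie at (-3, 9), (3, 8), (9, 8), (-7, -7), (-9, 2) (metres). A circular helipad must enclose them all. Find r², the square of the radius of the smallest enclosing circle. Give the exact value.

The minimum enclosing circle of a finite set is fixed by two of the points (as a diameter) or three (as a circumcircle).
The farthest pair is (9, 8)–(-7, -7) with squared distance 481. The circle on this segment as diameter has centre (1, 0.5) and r² = 481/4 = 120.25.
Check (-3, 9): distance² to centre = 88.25 ≤ 120.25, so it lies inside.
All remaining points lie in this disk, and no smaller disk contains both endpoints, so this is the minimum enclosing circle.

120.25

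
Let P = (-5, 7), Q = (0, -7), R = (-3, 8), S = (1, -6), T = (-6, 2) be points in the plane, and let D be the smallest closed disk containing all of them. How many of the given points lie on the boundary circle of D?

A smallest enclosing disk is always determined by at most three of the input points on its boundary.
The farthest pair is Q–R with squared distance 234. The circle on this segment as diameter has centre (-1.5, 0.5) and r² = 234/4 = 58.5.
Check P: distance² to centre = 54.5 ≤ 58.5, so it lies inside.
All remaining points lie in this disk, and no smaller disk contains both endpoints, so this is the minimum enclosing circle.
The points at distance exactly r from the centre are Q, R — 2 points.

2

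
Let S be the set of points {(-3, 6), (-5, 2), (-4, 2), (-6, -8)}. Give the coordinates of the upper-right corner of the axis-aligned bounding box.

(-3, 6)

x-range [-6, -3], y-range [-8, 6].
The upper-right corner is (-3, 6).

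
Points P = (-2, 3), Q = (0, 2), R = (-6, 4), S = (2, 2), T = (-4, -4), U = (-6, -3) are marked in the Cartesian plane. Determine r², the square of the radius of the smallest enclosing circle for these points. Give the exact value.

23.640625

A smallest enclosing disk is always determined by at most three of the input points on its boundary.
The minimum enclosing circle is determined by three boundary points: R, S, U.
Their circumcentre is (-2.625, 0.5) with r² = 23.640625.
The farthest remaining point T is at distance² 22.140625 ≤ 23.640625.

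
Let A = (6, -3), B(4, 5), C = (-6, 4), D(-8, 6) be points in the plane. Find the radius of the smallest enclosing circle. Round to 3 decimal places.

8.322

A smallest enclosing disk is always determined by at most three of the input points on its boundary.
The farthest pair is A–D with squared distance 277. The circle on this segment as diameter has centre (-1, 1.5) and r² = 277/4 = 69.25.
Check B: distance² to centre = 37.25 ≤ 69.25, so it lies inside.
All remaining points lie in this disk, and no smaller disk contains both endpoints, so this is the minimum enclosing circle.
r = √(69.25) ≈ 8.322.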